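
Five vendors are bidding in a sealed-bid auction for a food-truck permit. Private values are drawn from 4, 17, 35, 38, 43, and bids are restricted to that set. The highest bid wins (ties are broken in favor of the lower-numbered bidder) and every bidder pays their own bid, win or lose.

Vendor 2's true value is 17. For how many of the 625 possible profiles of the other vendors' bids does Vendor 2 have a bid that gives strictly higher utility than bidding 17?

617

Others bid (4, 4, 4, 35): truth gives -17; bid 4 gives -4 > -17. Violating.
Others bid (4, 4, 4, 38): truth gives -17; bid 4 gives -4 > -17. Violating.
Others bid (4, 4, 4, 43): truth gives -17; bid 4 gives -4 > -17. Violating.
Others bid (4, 4, 17, 35): truth gives -17; bid 4 gives -4 > -17. Violating.
Others bid (4, 4, 4, 4): truth gives 0; no alternative beats it.
Others bid (4, 4, 4, 17): truth gives 0; no alternative beats it.
(Checking all 625 profiles: 617 have a profitable deviation, 8 do not.)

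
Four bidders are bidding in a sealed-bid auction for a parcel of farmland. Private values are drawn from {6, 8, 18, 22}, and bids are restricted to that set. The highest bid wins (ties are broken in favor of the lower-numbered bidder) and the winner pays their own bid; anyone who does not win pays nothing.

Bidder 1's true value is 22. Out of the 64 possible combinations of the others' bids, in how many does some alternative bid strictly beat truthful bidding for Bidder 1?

27

Others bid (6, 6, 6): truth gives 0; bid 6 gives 16 > 0. Violating.
Others bid (6, 6, 8): truth gives 0; bid 8 gives 14 > 0. Violating.
Others bid (6, 6, 18): truth gives 0; bid 18 gives 4 > 0. Violating.
Others bid (6, 8, 6): truth gives 0; bid 8 gives 14 > 0. Violating.
Others bid (6, 6, 22): truth gives 0; no alternative beats it.
Others bid (6, 8, 22): truth gives 0; no alternative beats it.
(Checking all 64 profiles: 27 have a profitable deviation, 37 do not.)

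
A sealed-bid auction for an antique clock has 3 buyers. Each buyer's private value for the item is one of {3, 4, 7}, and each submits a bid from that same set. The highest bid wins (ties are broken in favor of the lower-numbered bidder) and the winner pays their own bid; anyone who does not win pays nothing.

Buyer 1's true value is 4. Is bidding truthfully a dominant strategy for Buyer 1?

No

Consider the case where Buyer 2 bids 3 and Buyer 3 bids 3.
Truthful bid 4: wins, pays 4, utility 4 - 4 = 0.
Bid 3 instead: wins, pays 3, utility 4 - 3 = 1.
Since 1 > 0, bidding 3 is strictly better here, so truthful bidding is not dominant.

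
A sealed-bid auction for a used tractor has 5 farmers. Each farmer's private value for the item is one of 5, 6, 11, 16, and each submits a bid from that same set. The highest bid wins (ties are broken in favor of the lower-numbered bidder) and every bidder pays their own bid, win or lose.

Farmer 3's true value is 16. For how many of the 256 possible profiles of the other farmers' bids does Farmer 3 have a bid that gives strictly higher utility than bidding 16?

Others bid (5, 5, 5, 5): truth gives 0; bid 6 gives 10 > 0. Violating.
Others bid (5, 5, 5, 6): truth gives 0; bid 6 gives 10 > 0. Violating.
Others bid (5, 5, 5, 11): truth gives 0; bid 11 gives 5 > 0. Violating.
Others bid (5, 5, 6, 5): truth gives 0; bid 6 gives 10 > 0. Violating.
Others bid (5, 5, 5, 16): truth gives 0; no alternative beats it.
Others bid (5, 5, 6, 16): truth gives 0; no alternative beats it.
(Checking all 256 profiles: 148 have a profitable deviation, 108 do not.)

148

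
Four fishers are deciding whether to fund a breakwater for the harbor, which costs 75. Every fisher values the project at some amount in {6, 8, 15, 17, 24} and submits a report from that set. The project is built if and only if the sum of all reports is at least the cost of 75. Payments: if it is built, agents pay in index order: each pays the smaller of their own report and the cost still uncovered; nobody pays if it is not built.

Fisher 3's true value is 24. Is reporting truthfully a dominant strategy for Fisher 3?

Consider the case where Fisher 1 reports 15, Fisher 2 reports 24 and Fisher 4 reports 24.
Truthful report 24: project built, pays 24, utility 24 - 24 = 0.
Report 15 instead: project built, pays 15, utility 24 - 15 = 9.
Since 9 > 0, reporting 15 is strictly better here, so truthful reporting is not dominant.

No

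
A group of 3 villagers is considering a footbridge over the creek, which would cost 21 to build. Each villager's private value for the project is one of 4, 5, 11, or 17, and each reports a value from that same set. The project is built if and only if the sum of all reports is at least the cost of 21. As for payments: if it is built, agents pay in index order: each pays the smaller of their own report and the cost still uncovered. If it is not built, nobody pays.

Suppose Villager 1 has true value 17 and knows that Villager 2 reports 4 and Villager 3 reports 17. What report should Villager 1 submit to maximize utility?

4

Report 4: project built, pays 4, utility 17 - 4 = 13.
Report 5: project built, pays 5, utility 17 - 5 = 12.
Report 11: project built, pays 11, utility 17 - 11 = 6.
Report 17: project built, pays 17, utility 17 - 17 = 0.
The best choice is 4 with utility 13.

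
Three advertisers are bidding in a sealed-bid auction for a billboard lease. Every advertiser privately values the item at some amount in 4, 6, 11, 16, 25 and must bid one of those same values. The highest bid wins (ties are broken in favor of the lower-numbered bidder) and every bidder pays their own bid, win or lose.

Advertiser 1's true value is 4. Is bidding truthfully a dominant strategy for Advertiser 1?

Consider the case where Advertiser 2 bids 4 and Advertiser 3 bids 6.
Truthful bid 4: loses but pays 4, utility -4.
Bid 6 instead: wins, pays 6, utility 4 - 6 = -2.
Since -2 > -4, bidding 6 is strictly better here, so truthful bidding is not dominant.

No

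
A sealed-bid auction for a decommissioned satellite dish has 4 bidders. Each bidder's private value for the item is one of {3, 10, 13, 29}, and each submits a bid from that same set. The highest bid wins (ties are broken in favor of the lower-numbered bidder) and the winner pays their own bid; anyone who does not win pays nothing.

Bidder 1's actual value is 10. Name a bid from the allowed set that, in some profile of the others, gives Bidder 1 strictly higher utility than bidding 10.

3

Suppose Bidder 2 bids 3, Bidder 3 bids 3 and Bidder 4 bids 3.
Bid 10: wins, pays 10, utility 10 - 10 = 0.
Bid 3: wins, pays 3, utility 10 - 3 = 7.
So bidding 3 beats truth here (7 > 0).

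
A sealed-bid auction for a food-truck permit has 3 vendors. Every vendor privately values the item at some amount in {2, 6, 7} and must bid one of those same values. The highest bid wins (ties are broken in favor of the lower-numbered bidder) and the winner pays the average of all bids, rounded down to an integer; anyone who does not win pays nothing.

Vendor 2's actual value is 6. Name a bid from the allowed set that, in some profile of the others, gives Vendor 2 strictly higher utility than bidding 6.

7

Suppose Vendor 1 bids 2 and Vendor 3 bids 7.
Bid 6: loses, pays 0, utility 0.
Bid 7: wins, pays 5, utility 6 - 5 = 1.
So bidding 7 beats truth here (1 > 0).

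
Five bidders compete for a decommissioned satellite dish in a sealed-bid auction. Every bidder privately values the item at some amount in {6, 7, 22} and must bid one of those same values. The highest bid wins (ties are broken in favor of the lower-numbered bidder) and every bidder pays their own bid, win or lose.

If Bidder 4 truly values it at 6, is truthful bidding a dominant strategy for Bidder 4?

No

Consider the case where Bidder 1 bids 6, Bidder 2 bids 6, Bidder 3 bids 6 and Bidder 5 bids 6.
Truthful bid 6: loses but pays 6, utility -6.
Bid 7 instead: wins, pays 7, utility 6 - 7 = -1.
Since -1 > -6, bidding 7 is strictly better here, so truthful bidding is not dominant.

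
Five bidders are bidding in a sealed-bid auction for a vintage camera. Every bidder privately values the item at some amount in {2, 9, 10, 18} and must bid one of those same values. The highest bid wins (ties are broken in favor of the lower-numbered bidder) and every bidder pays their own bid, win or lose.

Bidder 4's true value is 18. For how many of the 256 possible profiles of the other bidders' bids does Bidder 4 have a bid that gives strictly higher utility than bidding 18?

172

Others bid (2, 2, 2, 2): truth gives 0; bid 9 gives 9 > 0. Violating.
Others bid (2, 2, 2, 9): truth gives 0; bid 9 gives 9 > 0. Violating.
Others bid (2, 2, 2, 10): truth gives 0; bid 10 gives 8 > 0. Violating.
Others bid (2, 2, 9, 2): truth gives 0; bid 10 gives 8 > 0. Violating.
Others bid (2, 2, 2, 18): truth gives 0; no alternative beats it.
Others bid (2, 2, 9, 18): truth gives 0; no alternative beats it.
(Checking all 256 profiles: 172 have a profitable deviation, 84 do not.)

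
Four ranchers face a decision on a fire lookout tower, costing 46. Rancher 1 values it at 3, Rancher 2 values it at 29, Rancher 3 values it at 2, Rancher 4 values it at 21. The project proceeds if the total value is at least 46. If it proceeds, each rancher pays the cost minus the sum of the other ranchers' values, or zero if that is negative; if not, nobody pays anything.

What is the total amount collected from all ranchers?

32

Total value 55 ≥ cost 46, so it is built.
Rancher 1: others sum to 52; max(0, 46 - 52) = 0.
Rancher 2: others sum to 26; max(0, 46 - 26) = 20.
Rancher 3: others sum to 53; max(0, 46 - 53) = 0.
Rancher 4: others sum to 34; max(0, 46 - 34) = 12.
Total collected = 0 + 20 + 0 + 12 = 32.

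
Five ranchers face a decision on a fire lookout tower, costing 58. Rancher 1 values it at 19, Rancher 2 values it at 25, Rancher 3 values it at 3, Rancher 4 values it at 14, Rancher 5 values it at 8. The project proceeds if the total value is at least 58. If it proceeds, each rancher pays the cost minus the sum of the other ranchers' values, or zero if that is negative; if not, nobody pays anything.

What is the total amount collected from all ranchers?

25

Total value 69 ≥ cost 58, so it is built.
Rancher 1: others sum to 50; max(0, 58 - 50) = 8.
Rancher 2: others sum to 44; max(0, 58 - 44) = 14.
Rancher 3: others sum to 66; max(0, 58 - 66) = 0.
Rancher 4: others sum to 55; max(0, 58 - 55) = 3.
Rancher 5: others sum to 61; max(0, 58 - 61) = 0.
Total collected = 8 + 14 + 0 + 3 + 0 = 25.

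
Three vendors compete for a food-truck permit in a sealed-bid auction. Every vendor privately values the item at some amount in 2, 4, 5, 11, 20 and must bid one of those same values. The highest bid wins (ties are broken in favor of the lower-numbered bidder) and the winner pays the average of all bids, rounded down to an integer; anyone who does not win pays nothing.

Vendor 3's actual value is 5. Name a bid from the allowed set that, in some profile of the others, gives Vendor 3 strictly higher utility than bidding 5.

4

Suppose Vendor 1 bids 2 and Vendor 2 bids 2.
Bid 5: wins, pays 3, utility 5 - 3 = 2.
Bid 4: wins, pays 2, utility 5 - 2 = 3.
So bidding 4 beats truth here (3 > 2).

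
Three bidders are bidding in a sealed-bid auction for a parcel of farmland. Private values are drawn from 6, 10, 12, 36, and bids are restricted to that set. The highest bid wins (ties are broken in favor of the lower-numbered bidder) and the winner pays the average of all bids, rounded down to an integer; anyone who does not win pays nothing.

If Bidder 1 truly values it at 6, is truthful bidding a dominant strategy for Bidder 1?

Yes

Check each profile of the others' bids and compare truth against every alternative bid.
Others bid (10, 10): truth gives 0, best alternative gives -4.
Others bid (6, 10): truth gives 0, best alternative gives -2.
Others bid (10, 6): truth gives 0, best alternative gives -2.
Others bid (6, 6): truth gives 0, best alternative gives -1.
Others bid (6, 12): truth gives 0, best alternative gives 0.
Others bid (6, 36): truth gives 0, best alternative gives 0.
(Remaining 10 profiles checked similarly; truth is weakly best in each.)
In every case the truthful bid is at least as good as any alternative, so it is a dominant strategy.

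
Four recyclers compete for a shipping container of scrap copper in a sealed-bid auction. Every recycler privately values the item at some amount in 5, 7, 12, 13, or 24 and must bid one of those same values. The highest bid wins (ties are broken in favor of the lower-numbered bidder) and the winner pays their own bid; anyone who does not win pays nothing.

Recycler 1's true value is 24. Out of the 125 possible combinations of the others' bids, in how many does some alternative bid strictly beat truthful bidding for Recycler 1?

64

Others bid (5, 5, 5): truth gives 0; bid 5 gives 19 > 0. Violating.
Others bid (5, 5, 7): truth gives 0; bid 7 gives 17 > 0. Violating.
Others bid (5, 5, 12): truth gives 0; bid 12 gives 12 > 0. Violating.
Others bid (5, 5, 13): truth gives 0; bid 13 gives 11 > 0. Violating.
Others bid (5, 5, 24): truth gives 0; no alternative beats it.
Others bid (5, 7, 24): truth gives 0; no alternative beats it.
(Checking all 125 profiles: 64 have a profitable deviation, 61 do not.)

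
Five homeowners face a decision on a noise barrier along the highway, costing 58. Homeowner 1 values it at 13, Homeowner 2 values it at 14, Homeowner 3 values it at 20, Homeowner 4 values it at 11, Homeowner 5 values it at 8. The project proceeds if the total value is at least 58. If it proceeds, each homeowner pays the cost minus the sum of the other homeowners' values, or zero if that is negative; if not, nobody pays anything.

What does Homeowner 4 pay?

Total value 66 ≥ cost 58, so the project is built.
The other homeowners' values sum to 55.
Cost minus that sum is 58 - 55 = 3.

3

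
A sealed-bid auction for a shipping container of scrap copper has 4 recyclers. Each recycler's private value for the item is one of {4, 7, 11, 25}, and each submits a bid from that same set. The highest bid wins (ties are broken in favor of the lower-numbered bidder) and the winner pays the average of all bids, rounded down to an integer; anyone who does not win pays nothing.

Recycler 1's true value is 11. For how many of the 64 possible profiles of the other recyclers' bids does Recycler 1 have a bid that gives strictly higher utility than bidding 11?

8

Others bid (4, 4, 4): truth gives 6; bid 4 gives 7 > 6. Violating.
Others bid (4, 4, 7): truth gives 5; bid 7 gives 6 > 5. Violating.
Others bid (4, 7, 4): truth gives 5; bid 7 gives 6 > 5. Violating.
Others bid (4, 7, 7): truth gives 4; bid 7 gives 5 > 4. Violating.
Others bid (4, 4, 11): truth gives 4; no alternative beats it.
Others bid (4, 4, 25): truth gives 0; no alternative beats it.
(Checking all 64 profiles: 8 have a profitable deviation, 56 do not.)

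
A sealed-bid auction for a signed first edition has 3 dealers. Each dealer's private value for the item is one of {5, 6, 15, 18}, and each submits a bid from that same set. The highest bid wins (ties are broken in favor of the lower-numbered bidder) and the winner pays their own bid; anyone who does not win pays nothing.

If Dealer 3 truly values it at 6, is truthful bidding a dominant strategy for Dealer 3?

Check each profile of the others' bids and compare truth against every alternative bid.
Others bid (5, 5): truth gives 0, best alternative gives 0.
Others bid (5, 6): truth gives 0, best alternative gives 0.
Others bid (5, 15): truth gives 0, best alternative gives 0.
Others bid (5, 18): truth gives 0, best alternative gives 0.
Others bid (6, 5): truth gives 0, best alternative gives 0.
Others bid (6, 6): truth gives 0, best alternative gives 0.
(Remaining 10 profiles checked similarly; truth is weakly best in each.)
In every case the truthful bid is at least as good as any alternative, so it is a dominant strategy.

Yes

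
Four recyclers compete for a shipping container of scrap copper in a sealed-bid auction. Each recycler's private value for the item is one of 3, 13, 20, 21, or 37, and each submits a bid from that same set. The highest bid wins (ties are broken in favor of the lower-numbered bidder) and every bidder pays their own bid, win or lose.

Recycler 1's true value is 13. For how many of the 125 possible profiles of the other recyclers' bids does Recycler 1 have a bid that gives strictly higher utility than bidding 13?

118

Others bid (3, 3, 3): truth gives 0; bid 3 gives 10 > 0. Violating.
Others bid (3, 3, 20): truth gives -13; bid 3 gives -3 > -13. Violating.
Others bid (3, 3, 21): truth gives -13; bid 3 gives -3 > -13. Violating.
Others bid (3, 3, 37): truth gives -13; bid 3 gives -3 > -13. Violating.
Others bid (3, 3, 13): truth gives 0; no alternative beats it.
Others bid (3, 13, 3): truth gives 0; no alternative beats it.
(Checking all 125 profiles: 118 have a profitable deviation, 7 do not.)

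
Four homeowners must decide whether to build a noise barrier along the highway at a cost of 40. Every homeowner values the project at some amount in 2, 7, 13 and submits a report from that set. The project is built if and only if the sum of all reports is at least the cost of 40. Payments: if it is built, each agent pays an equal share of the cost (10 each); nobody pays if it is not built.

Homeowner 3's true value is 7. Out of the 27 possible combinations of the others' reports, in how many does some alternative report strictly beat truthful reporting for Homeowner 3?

Others report (7, 13, 13): truth gives -3; report 2 gives 0 > -3. Violating.
Others report (13, 7, 13): truth gives -3; report 2 gives 0 > -3. Violating.
Others report (13, 13, 7): truth gives -3; report 2 gives 0 > -3. Violating.
Others report (2, 2, 2): truth gives 0; no alternative beats it.
Others report (2, 2, 7): truth gives 0; no alternative beats it.
(Checking all 27 profiles: 3 have a profitable deviation, 24 do not.)

3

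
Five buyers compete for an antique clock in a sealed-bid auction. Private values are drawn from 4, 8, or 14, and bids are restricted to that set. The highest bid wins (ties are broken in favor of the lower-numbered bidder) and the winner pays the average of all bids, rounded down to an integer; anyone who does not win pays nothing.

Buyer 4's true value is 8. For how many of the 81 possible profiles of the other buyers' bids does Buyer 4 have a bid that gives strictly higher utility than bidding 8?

Others bid (4, 4, 8, 4): truth gives 0; bid 14 gives 2 > 0. Violating.
Others bid (4, 4, 8, 8): truth gives 0; bid 14 gives 1 > 0. Violating.
Others bid (4, 8, 4, 4): truth gives 0; bid 14 gives 2 > 0. Violating.
Others bid (4, 8, 4, 8): truth gives 0; bid 14 gives 1 > 0. Violating.
Others bid (4, 4, 4, 4): truth gives 4; no alternative beats it.
Others bid (4, 4, 4, 8): truth gives 3; no alternative beats it.
(Checking all 81 profiles: 9 have a profitable deviation, 72 do not.)

9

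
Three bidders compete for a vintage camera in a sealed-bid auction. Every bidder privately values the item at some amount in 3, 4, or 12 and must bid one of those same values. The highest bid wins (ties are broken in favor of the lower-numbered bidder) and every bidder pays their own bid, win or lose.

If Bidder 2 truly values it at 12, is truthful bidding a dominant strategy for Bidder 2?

Consider the case where Bidder 1 bids 3 and Bidder 3 bids 3.
Truthful bid 12: wins, pays 12, utility 12 - 12 = 0.
Bid 4 instead: wins, pays 4, utility 12 - 4 = 8.
Since 8 > 0, bidding 4 is strictly better here, so truthful bidding is not dominant.

No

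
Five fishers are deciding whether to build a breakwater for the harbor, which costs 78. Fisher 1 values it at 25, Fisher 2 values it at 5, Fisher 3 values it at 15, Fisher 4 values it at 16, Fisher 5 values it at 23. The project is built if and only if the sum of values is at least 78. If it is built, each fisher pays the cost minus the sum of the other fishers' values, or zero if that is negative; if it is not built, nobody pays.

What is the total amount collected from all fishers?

55

Total value 84 ≥ cost 78, so it is built.
Fisher 1: others sum to 59; max(0, 78 - 59) = 19.
Fisher 2: others sum to 79; max(0, 78 - 79) = 0.
Fisher 3: others sum to 69; max(0, 78 - 69) = 9.
Fisher 4: others sum to 68; max(0, 78 - 68) = 10.
Fisher 5: others sum to 61; max(0, 78 - 61) = 17.
Total collected = 19 + 0 + 9 + 10 + 17 = 55.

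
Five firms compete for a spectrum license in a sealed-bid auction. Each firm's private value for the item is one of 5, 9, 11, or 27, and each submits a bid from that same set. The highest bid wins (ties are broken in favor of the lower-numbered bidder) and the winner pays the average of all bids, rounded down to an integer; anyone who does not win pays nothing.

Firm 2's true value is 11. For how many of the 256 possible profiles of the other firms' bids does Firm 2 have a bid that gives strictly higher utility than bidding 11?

Others bid (5, 5, 5, 5): truth gives 5; bid 9 gives 6 > 5. Violating.
Others bid (5, 5, 5, 9): truth gives 4; bid 9 gives 5 > 4. Violating.
Others bid (5, 5, 9, 5): truth gives 4; bid 9 gives 5 > 4. Violating.
Others bid (5, 9, 5, 5): truth gives 4; bid 9 gives 5 > 4. Violating.
Others bid (5, 5, 5, 11): truth gives 4; no alternative beats it.
Others bid (5, 5, 5, 27): truth gives 0; no alternative beats it.
(Checking all 256 profiles: 5 have a profitable deviation, 251 do not.)

5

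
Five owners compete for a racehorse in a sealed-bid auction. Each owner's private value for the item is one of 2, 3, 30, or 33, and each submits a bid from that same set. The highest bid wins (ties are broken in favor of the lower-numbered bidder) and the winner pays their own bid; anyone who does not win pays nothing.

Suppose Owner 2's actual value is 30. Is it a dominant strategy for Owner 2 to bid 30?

Consider the case where Owner 1 bids 2, Owner 3 bids 2, Owner 4 bids 2 and Owner 5 bids 2.
Truthful bid 30: wins, pays 30, utility 30 - 30 = 0.
Bid 3 instead: wins, pays 3, utility 30 - 3 = 27.
Since 27 > 0, bidding 3 is strictly better here, so truthful bidding is not dominant.

No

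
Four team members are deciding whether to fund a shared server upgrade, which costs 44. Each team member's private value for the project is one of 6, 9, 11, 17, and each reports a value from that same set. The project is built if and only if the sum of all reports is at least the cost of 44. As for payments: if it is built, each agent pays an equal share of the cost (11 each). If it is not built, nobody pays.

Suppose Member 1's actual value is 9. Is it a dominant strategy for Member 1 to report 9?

No

Consider the case where Member 2 reports 9, Member 3 reports 9 and Member 4 reports 17.
Truthful report 9: project built, pays 11, utility 9 - 11 = -2.
Report 6 instead: project not built, utility 0.
Since 0 > -2, reporting 6 is strictly better here, so truthful reporting is not dominant.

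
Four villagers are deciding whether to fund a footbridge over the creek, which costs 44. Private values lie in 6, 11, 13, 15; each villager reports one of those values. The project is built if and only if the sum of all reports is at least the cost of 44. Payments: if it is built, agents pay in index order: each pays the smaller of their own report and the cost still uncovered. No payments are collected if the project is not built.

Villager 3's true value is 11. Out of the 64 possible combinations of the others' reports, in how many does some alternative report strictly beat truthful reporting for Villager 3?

Others report (11, 13, 15): truth gives 0; report 6 gives 5 > 0. Violating.
Others report (11, 15, 13): truth gives 0; report 6 gives 5 > 0. Violating.
Others report (11, 15, 15): truth gives 0; report 6 gives 5 > 0. Violating.
Others report (13, 11, 15): truth gives 0; report 6 gives 5 > 0. Violating.
Others report (6, 6, 6): truth gives 0; no alternative beats it.
Others report (6, 6, 11): truth gives 0; no alternative beats it.
(Checking all 64 profiles: 17 have a profitable deviation, 47 do not.)

17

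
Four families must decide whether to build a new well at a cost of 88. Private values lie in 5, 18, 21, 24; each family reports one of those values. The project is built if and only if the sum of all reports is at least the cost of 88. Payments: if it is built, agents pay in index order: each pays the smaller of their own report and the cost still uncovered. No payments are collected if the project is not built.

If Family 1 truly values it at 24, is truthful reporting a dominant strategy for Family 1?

No

Consider the case where Family 2 reports 21, Family 3 reports 24 and Family 4 reports 24.
Truthful report 24: project built, pays 24, utility 24 - 24 = 0.
Report 21 instead: project built, pays 21, utility 24 - 21 = 3.
Since 3 > 0, reporting 21 is strictly better here, so truthful reporting is not dominant.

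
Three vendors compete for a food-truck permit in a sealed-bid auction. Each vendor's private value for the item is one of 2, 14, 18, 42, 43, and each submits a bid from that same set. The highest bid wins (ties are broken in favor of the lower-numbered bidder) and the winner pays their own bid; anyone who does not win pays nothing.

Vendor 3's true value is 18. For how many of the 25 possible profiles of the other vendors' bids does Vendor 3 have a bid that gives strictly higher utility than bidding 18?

1

Others bid (2, 2): truth gives 0; bid 14 gives 4 > 0. Violating.
Others bid (2, 14): truth gives 0; no alternative beats it.
Others bid (2, 18): truth gives 0; no alternative beats it.
(Checking all 25 profiles: 1 has a profitable deviation, 24 do not.)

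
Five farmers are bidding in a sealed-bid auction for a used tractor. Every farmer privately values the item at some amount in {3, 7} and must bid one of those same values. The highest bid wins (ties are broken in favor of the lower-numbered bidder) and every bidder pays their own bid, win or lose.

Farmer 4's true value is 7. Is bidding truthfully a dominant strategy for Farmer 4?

Consider the case where Farmer 1 bids 3, Farmer 2 bids 3, Farmer 3 bids 7 and Farmer 5 bids 3.
Truthful bid 7: loses but pays 7, utility -7.
Bid 3 instead: loses but pays 3, utility -3.
Since -3 > -7, bidding 3 is strictly better here, so truthful bidding is not dominant.

No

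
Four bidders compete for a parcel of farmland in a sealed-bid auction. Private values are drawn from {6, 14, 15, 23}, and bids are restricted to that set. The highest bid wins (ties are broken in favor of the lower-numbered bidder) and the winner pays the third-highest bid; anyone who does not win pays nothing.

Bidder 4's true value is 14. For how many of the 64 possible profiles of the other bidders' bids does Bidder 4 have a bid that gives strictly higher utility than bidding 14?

Others bid (6, 6, 14): truth gives 0; bid 15 gives 8 > 0. Violating.
Others bid (6, 6, 15): truth gives 0; bid 23 gives 8 > 0. Violating.
Others bid (6, 14, 6): truth gives 0; bid 15 gives 8 > 0. Violating.
Others bid (6, 15, 6): truth gives 0; bid 23 gives 8 > 0. Violating.
Others bid (6, 6, 6): truth gives 8; no alternative beats it.
Others bid (6, 6, 23): truth gives 0; no alternative beats it.
(Checking all 64 profiles: 6 have a profitable deviation, 58 do not.)

6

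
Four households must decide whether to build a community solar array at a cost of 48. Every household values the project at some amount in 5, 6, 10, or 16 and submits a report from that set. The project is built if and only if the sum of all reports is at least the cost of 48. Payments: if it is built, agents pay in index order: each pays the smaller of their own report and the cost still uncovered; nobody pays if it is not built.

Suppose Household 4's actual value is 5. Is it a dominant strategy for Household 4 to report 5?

Check each profile of the others' reports and compare truth against every alternative report.
Others report (10, 16, 16): truth gives 0, best alternative gives -1.
Others report (16, 10, 16): truth gives 0, best alternative gives -1.
Others report (16, 16, 10): truth gives 0, best alternative gives -1.
Others report (16, 16, 16): truth gives 5, best alternative gives 5.
Others report (5, 5, 5): truth gives 0, best alternative gives 0.
Others report (5, 5, 6): truth gives 0, best alternative gives 0.
(Remaining 58 profiles checked similarly; truth is weakly best in each.)
In every case the truthful report is at least as good as any alternative, so it is a dominant strategy.

Yes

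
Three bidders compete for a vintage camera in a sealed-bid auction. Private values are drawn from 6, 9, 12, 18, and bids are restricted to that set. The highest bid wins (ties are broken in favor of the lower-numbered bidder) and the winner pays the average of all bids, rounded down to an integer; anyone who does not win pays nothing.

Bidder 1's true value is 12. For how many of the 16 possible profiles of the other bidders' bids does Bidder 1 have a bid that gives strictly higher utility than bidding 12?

Others bid (6, 6): truth gives 4; bid 6 gives 6 > 4. Violating.
Others bid (6, 9): truth gives 3; bid 9 gives 4 > 3. Violating.
Others bid (9, 6): truth gives 3; bid 9 gives 4 > 3. Violating.
Others bid (9, 9): truth gives 2; bid 9 gives 3 > 2. Violating.
Others bid (6, 12): truth gives 2; no alternative beats it.
Others bid (6, 18): truth gives 0; no alternative beats it.
(Checking all 16 profiles: 4 have a profitable deviation, 12 do not.)

4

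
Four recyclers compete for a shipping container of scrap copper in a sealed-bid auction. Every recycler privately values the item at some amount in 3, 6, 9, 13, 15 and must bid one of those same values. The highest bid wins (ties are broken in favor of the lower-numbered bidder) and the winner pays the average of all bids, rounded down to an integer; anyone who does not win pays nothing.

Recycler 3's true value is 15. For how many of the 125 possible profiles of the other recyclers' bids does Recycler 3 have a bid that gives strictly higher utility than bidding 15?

Others bid (3, 3, 3): truth gives 9; bid 6 gives 12 > 9. Violating.
Others bid (3, 3, 6): truth gives 9; bid 6 gives 11 > 9. Violating.
Others bid (3, 3, 9): truth gives 8; bid 9 gives 9 > 8. Violating.
Others bid (3, 6, 3): truth gives 9; bid 9 gives 10 > 9. Violating.
Others bid (3, 3, 13): truth gives 7; no alternative beats it.
Others bid (3, 3, 15): truth gives 6; no alternative beats it.
(Checking all 125 profiles: 26 have a profitable deviation, 99 do not.)

26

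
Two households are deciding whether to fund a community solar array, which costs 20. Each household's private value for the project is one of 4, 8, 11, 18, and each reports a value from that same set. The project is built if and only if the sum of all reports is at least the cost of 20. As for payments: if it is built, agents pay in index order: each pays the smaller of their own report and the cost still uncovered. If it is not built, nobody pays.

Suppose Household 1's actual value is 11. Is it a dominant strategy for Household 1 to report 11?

Consider the case where Household 2 reports 18.
Truthful report 11: project built, pays 11, utility 11 - 11 = 0.
Report 4 instead: project built, pays 4, utility 11 - 4 = 7.
Since 7 > 0, reporting 4 is strictly better here, so truthful reporting is not dominant.

No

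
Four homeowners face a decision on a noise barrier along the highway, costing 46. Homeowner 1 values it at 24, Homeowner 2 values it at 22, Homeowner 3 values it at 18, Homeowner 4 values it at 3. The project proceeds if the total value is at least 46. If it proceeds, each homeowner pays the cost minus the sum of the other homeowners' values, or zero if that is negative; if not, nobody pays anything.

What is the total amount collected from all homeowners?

Total value 67 ≥ cost 46, so it is built.
Homeowner 1: others sum to 43; max(0, 46 - 43) = 3.
Homeowner 2: others sum to 45; max(0, 46 - 45) = 1.
Homeowner 3: others sum to 49; max(0, 46 - 49) = 0.
Homeowner 4: others sum to 64; max(0, 46 - 64) = 0.
Total collected = 3 + 1 + 0 + 0 = 4.

4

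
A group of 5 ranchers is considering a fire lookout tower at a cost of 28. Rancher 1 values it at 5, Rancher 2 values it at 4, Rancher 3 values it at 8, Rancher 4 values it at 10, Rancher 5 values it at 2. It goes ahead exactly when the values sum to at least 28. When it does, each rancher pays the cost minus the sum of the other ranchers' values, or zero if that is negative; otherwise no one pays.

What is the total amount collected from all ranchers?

24

Total value 29 ≥ cost 28, so it is built.
Rancher 1: others sum to 24; max(0, 28 - 24) = 4.
Rancher 2: others sum to 25; max(0, 28 - 25) = 3.
Rancher 3: others sum to 21; max(0, 28 - 21) = 7.
Rancher 4: others sum to 19; max(0, 28 - 19) = 9.
Rancher 5: others sum to 27; max(0, 28 - 27) = 1.
Total collected = 4 + 3 + 7 + 9 + 1 = 24.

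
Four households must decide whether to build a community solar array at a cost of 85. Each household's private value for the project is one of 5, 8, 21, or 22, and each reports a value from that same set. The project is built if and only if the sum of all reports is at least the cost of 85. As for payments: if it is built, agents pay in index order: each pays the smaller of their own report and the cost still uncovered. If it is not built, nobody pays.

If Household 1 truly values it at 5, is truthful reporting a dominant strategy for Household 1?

Yes

Check each profile of the others' reports and compare truth against every alternative report.
Others report (5, 5, 5): truth gives 0, best alternative gives 0.
Others report (5, 5, 8): truth gives 0, best alternative gives 0.
Others report (5, 5, 21): truth gives 0, best alternative gives 0.
Others report (5, 5, 22): truth gives 0, best alternative gives 0.
Others report (5, 8, 5): truth gives 0, best alternative gives 0.
Others report (5, 8, 8): truth gives 0, best alternative gives 0.
(Remaining 58 profiles checked similarly; truth is weakly best in each.)
In every case the truthful report is at least as good as any alternative, so it is a dominant strategy.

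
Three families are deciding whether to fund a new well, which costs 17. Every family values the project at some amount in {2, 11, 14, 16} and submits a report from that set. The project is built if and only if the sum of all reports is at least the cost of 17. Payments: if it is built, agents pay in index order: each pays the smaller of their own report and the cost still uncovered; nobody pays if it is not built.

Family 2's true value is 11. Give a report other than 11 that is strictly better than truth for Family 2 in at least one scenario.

2

Suppose Family 1 reports 2 and Family 3 reports 14.
Report 11: project built, pays 11, utility 11 - 11 = 0.
Report 2: project built, pays 2, utility 11 - 2 = 9.
So reporting 2 beats truth here (9 > 0).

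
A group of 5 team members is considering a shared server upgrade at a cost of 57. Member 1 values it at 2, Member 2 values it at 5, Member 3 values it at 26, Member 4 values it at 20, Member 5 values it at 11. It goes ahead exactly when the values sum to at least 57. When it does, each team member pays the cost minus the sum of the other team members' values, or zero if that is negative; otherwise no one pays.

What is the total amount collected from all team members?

Total value 64 ≥ cost 57, so it is built.
Member 1: others sum to 62; max(0, 57 - 62) = 0.
Member 2: others sum to 59; max(0, 57 - 59) = 0.
Member 3: others sum to 38; max(0, 57 - 38) = 19.
Member 4: others sum to 44; max(0, 57 - 44) = 13.
Member 5: others sum to 53; max(0, 57 - 53) = 4.
Total collected = 0 + 0 + 19 + 13 + 4 = 36.

36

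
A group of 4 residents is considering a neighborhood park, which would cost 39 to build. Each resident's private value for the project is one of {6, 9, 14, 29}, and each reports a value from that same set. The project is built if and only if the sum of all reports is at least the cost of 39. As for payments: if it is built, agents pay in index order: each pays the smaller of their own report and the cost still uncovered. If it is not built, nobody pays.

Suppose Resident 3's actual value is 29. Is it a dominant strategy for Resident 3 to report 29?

No

Consider the case where Resident 1 reports 6, Resident 2 reports 6 and Resident 4 reports 14.
Truthful report 29: project built, pays 27, utility 29 - 27 = 2.
Report 14 instead: project built, pays 14, utility 29 - 14 = 15.
Since 15 > 2, reporting 14 is strictly better here, so truthful reporting is not dominant.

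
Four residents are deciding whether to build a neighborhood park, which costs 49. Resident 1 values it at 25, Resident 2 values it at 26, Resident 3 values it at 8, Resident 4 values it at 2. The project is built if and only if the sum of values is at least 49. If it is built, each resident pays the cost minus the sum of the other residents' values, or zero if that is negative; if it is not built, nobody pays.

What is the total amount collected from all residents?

Total value 61 ≥ cost 49, so it is built.
Resident 1: others sum to 36; max(0, 49 - 36) = 13.
Resident 2: others sum to 35; max(0, 49 - 35) = 14.
Resident 3: others sum to 53; max(0, 49 - 53) = 0.
Resident 4: others sum to 59; max(0, 49 - 59) = 0.
Total collected = 13 + 14 + 0 + 0 = 27.

27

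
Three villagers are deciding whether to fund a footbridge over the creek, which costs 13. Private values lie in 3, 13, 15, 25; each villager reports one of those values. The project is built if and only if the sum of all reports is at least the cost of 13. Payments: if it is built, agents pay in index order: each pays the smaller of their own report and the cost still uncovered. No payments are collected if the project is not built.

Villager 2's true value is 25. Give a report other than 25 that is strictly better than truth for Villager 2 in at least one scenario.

Suppose Villager 1 reports 3 and Villager 3 reports 13.
Report 25: project built, pays 10, utility 25 - 10 = 15.
Report 3: project built, pays 3, utility 25 - 3 = 22.
So reporting 3 beats truth here (22 > 15).

3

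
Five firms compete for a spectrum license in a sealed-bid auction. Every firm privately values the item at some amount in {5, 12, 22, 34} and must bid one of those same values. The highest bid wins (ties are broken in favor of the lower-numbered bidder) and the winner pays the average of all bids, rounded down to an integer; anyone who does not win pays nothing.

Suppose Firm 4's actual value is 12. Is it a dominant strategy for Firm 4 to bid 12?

Consider the case where Firm 1 bids 5, Firm 2 bids 5, Firm 3 bids 5 and Firm 5 bids 22.
Truthful bid 12: loses, pays 0, utility 0.
Bid 22 instead: wins, pays 11, utility 12 - 11 = 1.
Since 1 > 0, bidding 22 is strictly better here, so truthful bidding is not dominant.

No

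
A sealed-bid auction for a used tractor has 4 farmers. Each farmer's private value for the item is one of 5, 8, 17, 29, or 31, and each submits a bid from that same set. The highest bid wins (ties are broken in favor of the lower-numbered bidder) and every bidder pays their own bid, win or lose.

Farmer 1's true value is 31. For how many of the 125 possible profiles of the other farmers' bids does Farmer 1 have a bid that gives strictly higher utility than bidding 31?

64

Others bid (5, 5, 5): truth gives 0; bid 5 gives 26 > 0. Violating.
Others bid (5, 5, 8): truth gives 0; bid 8 gives 23 > 0. Violating.
Others bid (5, 5, 17): truth gives 0; bid 17 gives 14 > 0. Violating.
Others bid (5, 5, 29): truth gives 0; bid 29 gives 2 > 0. Violating.
Others bid (5, 5, 31): truth gives 0; no alternative beats it.
Others bid (5, 8, 31): truth gives 0; no alternative beats it.
(Checking all 125 profiles: 64 have a profitable deviation, 61 do not.)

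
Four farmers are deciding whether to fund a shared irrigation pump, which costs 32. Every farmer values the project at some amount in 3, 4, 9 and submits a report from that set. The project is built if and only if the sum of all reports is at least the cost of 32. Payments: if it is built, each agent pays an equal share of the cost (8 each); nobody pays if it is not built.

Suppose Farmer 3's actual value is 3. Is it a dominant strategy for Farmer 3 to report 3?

Check each profile of the others' reports and compare truth against every alternative report.
Others report (3, 3, 3): truth gives 0, best alternative gives 0.
Others report (3, 3, 4): truth gives 0, best alternative gives 0.
Others report (3, 3, 9): truth gives 0, best alternative gives 0.
Others report (3, 4, 3): truth gives 0, best alternative gives 0.
Others report (3, 4, 4): truth gives 0, best alternative gives 0.
Others report (3, 4, 9): truth gives 0, best alternative gives 0.
(Remaining 21 profiles checked similarly; truth is weakly best in each.)
In every case the truthful report is at least as good as any alternative, so it is a dominant strategy.

Yes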